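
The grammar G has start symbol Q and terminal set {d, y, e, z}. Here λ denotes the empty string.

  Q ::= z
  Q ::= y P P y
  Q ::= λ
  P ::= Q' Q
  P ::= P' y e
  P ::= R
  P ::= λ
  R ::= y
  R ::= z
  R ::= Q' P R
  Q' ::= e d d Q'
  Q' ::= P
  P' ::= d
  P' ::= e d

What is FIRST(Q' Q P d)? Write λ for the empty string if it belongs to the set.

{d, e, y, z}

FIRST(Q): from Q::=z we get {z}; from Q::=y P P y we get {y}; from Q::=λ we get {λ}. So FIRST(Q) = {λ, y, z}.
FIRST(P'): from P'::=d we get {d}; from P'::=e d we get {e}. So FIRST(P') = {d, e}.
FIRST(P): from P::=Q' Q we get {λ, d, e, y, z}; from P::=P' y e we get {d, e}; from P::=R we get {d, e, y, z}; from P::=λ we get {λ}. So FIRST(P) = {λ, d, e, y, z}.
FIRST(Q'): from Q'::=e d d Q' we get {e}; from Q'::=P we get {λ, d, e, y, z}. So FIRST(Q') = {λ, d, e, y, z}.
FIRST(R): from R::=y we get {y}; from R::=z we get {z}; from R::=Q' P R we get {d, e, y, z}. So FIRST(R) = {d, e, y, z}.
FIRST(Q' Q P d): take FIRST of each symbol in turn, carrying on past any symbol whose FIRST contains λ; result {d, e, y, z}.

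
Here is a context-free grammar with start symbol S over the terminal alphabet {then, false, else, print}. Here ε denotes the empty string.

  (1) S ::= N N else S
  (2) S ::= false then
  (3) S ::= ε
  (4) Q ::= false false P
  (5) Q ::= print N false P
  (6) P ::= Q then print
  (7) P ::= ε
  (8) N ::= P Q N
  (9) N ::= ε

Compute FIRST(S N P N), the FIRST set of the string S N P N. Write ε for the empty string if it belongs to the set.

FIRST(Q): from Q::=false false P we get {false}; from Q::=print N false P we get {print}. So FIRST(Q) = {false, print}.
FIRST(P): from P::=Q then print we get {false, print}; from P::=ε we get {ε}. So FIRST(P) = {ε, false, print}.
FIRST(N): from N::=P Q N we get {false, print}; from N::=ε we get {ε}. So FIRST(N) = {ε, false, print}.
FIRST(S): from S::=N N else S we get {else, false, print}; from S::=false then we get {false}; from S::=ε we get {ε}. So FIRST(S) = {ε, else, false, print}.
FIRST(S N P N): take FIRST of each symbol in turn, carrying on past any symbol whose FIRST contains ε; result {ε, else, false, print}.

{ε, else, false, print}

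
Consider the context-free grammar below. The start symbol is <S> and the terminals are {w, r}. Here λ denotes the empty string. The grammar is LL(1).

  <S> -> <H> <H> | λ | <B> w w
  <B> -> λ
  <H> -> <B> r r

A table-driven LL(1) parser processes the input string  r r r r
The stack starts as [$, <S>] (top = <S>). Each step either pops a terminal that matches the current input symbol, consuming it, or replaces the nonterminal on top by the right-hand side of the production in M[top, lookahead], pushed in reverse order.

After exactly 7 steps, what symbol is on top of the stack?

step 1: stack=$ <S>  input=r r r r $  — expand <S> -> <H> <H>
step 2: stack=$ <H> <H>  input=r r r r $  — expand <H> -> <B> r r
step 3: stack=$ <H> r r <B>  input=r r r r $  — expand <B> -> λ
step 4: stack=$ <H> r r  input=r r r r $  — match r
step 5: stack=$ <H> r  input=r r r $  — match r
step 6: stack=$ <H>  input=r r $  — expand <H> -> <B> r r
step 7: stack=$ r r <B>  input=r r $  — expand <B> -> λ
Stack after step 7: $ r r (top = r).

r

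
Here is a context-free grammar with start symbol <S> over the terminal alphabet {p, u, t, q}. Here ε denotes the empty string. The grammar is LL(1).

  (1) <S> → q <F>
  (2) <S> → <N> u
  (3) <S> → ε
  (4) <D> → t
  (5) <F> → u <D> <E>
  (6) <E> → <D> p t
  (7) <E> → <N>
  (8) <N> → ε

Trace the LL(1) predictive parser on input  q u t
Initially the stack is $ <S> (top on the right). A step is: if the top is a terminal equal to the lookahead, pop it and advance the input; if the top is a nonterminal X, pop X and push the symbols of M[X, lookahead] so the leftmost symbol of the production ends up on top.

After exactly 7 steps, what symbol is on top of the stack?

<N>

step 1: stack=$ <S>  input=q u t $  — expand <S> → q <F>
step 2: stack=$ <F> q  input=q u t $  — match q
step 3: stack=$ <F>  input=u t $  — expand <F> → u <D> <E>
step 4: stack=$ <E> <D> u  input=u t $  — match u
step 5: stack=$ <E> <D>  input=t $  — expand <D> → t
step 6: stack=$ <E> t  input=t $  — match t
step 7: stack=$ <E>  input=$  — expand <E> → <N>
Stack after step 7: $ <N> (top = <N>).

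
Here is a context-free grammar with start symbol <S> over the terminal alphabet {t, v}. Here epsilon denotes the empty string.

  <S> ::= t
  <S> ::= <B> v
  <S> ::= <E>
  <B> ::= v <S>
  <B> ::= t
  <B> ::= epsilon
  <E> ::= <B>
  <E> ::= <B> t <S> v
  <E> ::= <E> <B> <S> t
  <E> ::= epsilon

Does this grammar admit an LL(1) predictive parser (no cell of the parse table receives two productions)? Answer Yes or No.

No

FIRST(<S>) = {epsilon, t, v}
FIRST(<B>) = {epsilon, t, v}
FIRST(<E>) = {epsilon, t, v}
FOLLOW(<S>) = {$, t, v}
FOLLOW(<B>) = {$, t, v}
FOLLOW(<E>) = {$, t, v}
Cell M[<B>, t] receives both <B> ::= t and <B> ::= epsilon — the grammar is not LL(1).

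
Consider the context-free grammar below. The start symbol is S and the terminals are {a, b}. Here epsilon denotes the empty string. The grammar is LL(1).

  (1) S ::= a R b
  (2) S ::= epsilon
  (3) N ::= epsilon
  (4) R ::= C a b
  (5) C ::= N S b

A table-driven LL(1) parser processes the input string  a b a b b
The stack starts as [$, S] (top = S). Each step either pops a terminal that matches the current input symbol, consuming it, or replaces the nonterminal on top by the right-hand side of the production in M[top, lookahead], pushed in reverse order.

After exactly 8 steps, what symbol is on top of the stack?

b

step 1: stack=$ S  input=a b a b b $  — expand S ::= a R b
step 2: stack=$ b R a  input=a b a b b $  — match a
step 3: stack=$ b R  input=b a b b $  — expand R ::= C a b
step 4: stack=$ b b a C  input=b a b b $  — expand C ::= N S b
step 5: stack=$ b b a b S N  input=b a b b $  — expand N ::= epsilon
step 6: stack=$ b b a b S  input=b a b b $  — expand S ::= epsilon
step 7: stack=$ b b a b  input=b a b b $  — match b
step 8: stack=$ b b a  input=a b b $  — match a
Stack after step 8: $ b b (top = b).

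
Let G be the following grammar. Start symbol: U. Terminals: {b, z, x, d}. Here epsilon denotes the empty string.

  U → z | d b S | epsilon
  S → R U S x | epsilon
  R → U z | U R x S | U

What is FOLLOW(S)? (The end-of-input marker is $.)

{$, d, x, z}

FIRST(U): from U→z we get {z}; from U→d b S we get {d}; from U→epsilon we get {epsilon}. So FIRST(U) = {epsilon, d, z}.
FIRST(R): from R→U z we get {d, z}; from R→U R x S we get {d, x, z}; from R→U we get {epsilon, d, z}. So FIRST(R) = {epsilon, d, x, z}.
FIRST(S): from S→R U S x we get {d, x, z}; from S→epsilon we get {epsilon}. So FIRST(S) = {epsilon, d, x, z}.
FOLLOW(U) includes $ since U is the start symbol.
FOLLOW(R): in S→R U S x, R is followed by U S x with FIRST {d, x, z}; in R→U R x S, R is followed by x S with FIRST {x}. Thus FOLLOW(R) = {d, x, z}.
FOLLOW(U): in S→R U S x, U is followed by S x with FIRST {d, x, z}; in R→U z, U is followed by z with FIRST {z}; in R→U R x S, U is followed by R x S with FIRST {d, x, z}; in R→U, the suffix after U is empty, so FOLLOW(U) ⊇ FOLLOW(R) = {d, x, z}. Thus FOLLOW(U) = {$, d, x, z}.
FOLLOW(S): in U→d b S, the suffix after S is empty, so FOLLOW(S) ⊇ FOLLOW(U) = {$, d, x, z}; in S→R U S x, S is followed by x with FIRST {x}; in R→U R x S, the suffix after S is empty, so FOLLOW(S) ⊇ FOLLOW(R) = {d, x, z}. Thus FOLLOW(S) = {$, d, x, z}.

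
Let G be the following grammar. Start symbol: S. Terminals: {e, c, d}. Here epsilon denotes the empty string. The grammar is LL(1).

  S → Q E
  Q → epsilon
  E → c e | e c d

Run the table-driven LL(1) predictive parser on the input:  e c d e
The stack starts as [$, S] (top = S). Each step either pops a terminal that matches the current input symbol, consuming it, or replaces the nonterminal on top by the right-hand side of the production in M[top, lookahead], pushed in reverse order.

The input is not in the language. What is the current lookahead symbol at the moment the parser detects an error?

e

step 1: stack=$ S  input=e c d e $  — expand S → Q E
step 2: stack=$ E Q  input=e c d e $  — expand Q → epsilon
step 3: stack=$ E  input=e c d e $  — expand E → e c d
step 4: stack=$ d c e  input=e c d e $  — match e
step 5: stack=$ d c  input=c d e $  — match c
step 6: stack=$ d  input=d e $  — match d
step 7: stack=$  input=e $  — error: stack empty but input remains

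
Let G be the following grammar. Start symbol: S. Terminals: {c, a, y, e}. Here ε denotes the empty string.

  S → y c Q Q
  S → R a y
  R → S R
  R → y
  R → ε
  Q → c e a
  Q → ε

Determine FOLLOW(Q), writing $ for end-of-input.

FIRST(Q): from Q→c e a we get {c}; from Q→ε we get {ε}. So FIRST(Q) = {ε, c}.
FIRST(S): from S→y c Q Q we get {y}; from S→R a y we get {a, y}. So FIRST(S) = {a, y}.
FIRST(R): from R→S R we get {a, y}; from R→y we get {y}; from R→ε we get {ε}. So FIRST(R) = {ε, a, y}.
FOLLOW(S) includes $ since S is the start symbol.
FOLLOW(R): in S→R a y, R is followed by a y with FIRST {a}; in R→S R, the suffix after R is empty (adds nothing new). Thus FOLLOW(R) = {a}.
FOLLOW(S): in R→S R, S is followed by R with FIRST {ε, a, y}; in R→S R, the suffix after S is nullable, so FOLLOW(S) ⊇ FOLLOW(R) = {a}. Thus FOLLOW(S) = {$, a, y}.
FOLLOW(Q): in S→y c Q Q (occurrence 1), Q is followed by Q with FIRST {ε, c}; in S→y c Q Q (occurrence 1), the suffix after Q is nullable, so FOLLOW(Q) ⊇ FOLLOW(S) = {$, a, y}; in S→y c Q Q (occurrence 2), the suffix after Q is empty, so FOLLOW(Q) ⊇ FOLLOW(S) = {$, a, y}. Thus FOLLOW(Q) = {$, a, c, y}.

{$, a, c, y}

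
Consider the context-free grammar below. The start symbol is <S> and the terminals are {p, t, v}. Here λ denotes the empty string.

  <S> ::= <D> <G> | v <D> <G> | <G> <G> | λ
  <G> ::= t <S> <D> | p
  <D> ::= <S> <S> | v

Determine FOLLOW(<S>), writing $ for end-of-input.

{$, p, t, v}

FIRST(<G>): from <G>::=t <S> <D> we get {t}; from <G>::=p we get {p}. So FIRST(<G>) = {p, t}.
FIRST(<S>): from <S>::=<D> <G> we get {p, t, v}; from <S>::=v <D> <G> we get {v}; from <S>::=<G> <G> we get {p, t}; from <S>::=λ we get {λ}. So FIRST(<S>) = {λ, p, t, v}.
FIRST(<D>): from <D>::=<S> <S> we get {λ, p, t, v}; from <D>::=v we get {v}. So FIRST(<D>) = {λ, p, t, v}.
FOLLOW(<S>) includes $ since <S> is the start symbol.
FOLLOW(<S>): in <G>::=t <S> <D>, <S> is followed by <D> with FIRST {λ, p, t, v}; in <G>::=t <S> <D>, the suffix after <S> is nullable, so FOLLOW(<S>) ⊇ FOLLOW(<G>) = {$, p, t, v}; in <D>::=<S> <S> (occurrence 1), <S> is followed by <S> with FIRST {λ, p, t, v}; in <D>::=<S> <S> (occurrence 1), the suffix after <S> is nullable, so FOLLOW(<S>) ⊇ FOLLOW(<D>) = {$, p, t, v}; in <D>::=<S> <S> (occurrence 2), the suffix after <S> is empty, so FOLLOW(<S>) ⊇ FOLLOW(<D>) = {$, p, t, v}. Thus FOLLOW(<S>) = {$, p, t, v}.
FOLLOW(<G>): in <S>::=<D> <G>, the suffix after <G> is empty, so FOLLOW(<G>) ⊇ FOLLOW(<S>) = {$, p, t, v}; in <S>::=v <D> <G>, the suffix after <G> is empty, so FOLLOW(<G>) ⊇ FOLLOW(<S>) = {$, p, t, v}; in <S>::=<G> <G> (occurrence 1), <G> is followed by <G> with FIRST {p, t}; in <S>::=<G> <G> (occurrence 2), the suffix after <G> is empty, so FOLLOW(<G>) ⊇ FOLLOW(<S>) = {$, p, t, v}. Thus FOLLOW(<G>) = {$, p, t, v}.
FOLLOW(<D>): in <S>::=<D> <G>, <D> is followed by <G> with FIRST {p, t}; in <S>::=v <D> <G>, <D> is followed by <G> with FIRST {p, t}; in <G>::=t <S> <D>, the suffix after <D> is empty, so FOLLOW(<D>) ⊇ FOLLOW(<G>) = {$, p, t, v}. Thus FOLLOW(<D>) = {$, p, t, v}.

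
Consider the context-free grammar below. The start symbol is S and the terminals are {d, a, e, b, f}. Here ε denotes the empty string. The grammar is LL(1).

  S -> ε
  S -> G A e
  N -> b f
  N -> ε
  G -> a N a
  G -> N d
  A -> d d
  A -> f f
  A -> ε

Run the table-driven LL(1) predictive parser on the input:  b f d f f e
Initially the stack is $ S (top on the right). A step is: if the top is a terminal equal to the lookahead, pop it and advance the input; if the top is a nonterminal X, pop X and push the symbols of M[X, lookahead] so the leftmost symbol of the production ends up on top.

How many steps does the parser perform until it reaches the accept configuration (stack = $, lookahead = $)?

step 1: stack=$ S  input=b f d f f e $  — expand S -> G A e
step 2: stack=$ e A G  input=b f d f f e $  — expand G -> N d
step 3: stack=$ e A d N  input=b f d f f e $  — expand N -> b f
step 4: stack=$ e A d f b  input=b f d f f e $  — match b
step 5: stack=$ e A d f  input=f d f f e $  — match f
step 6: stack=$ e A d  input=d f f e $  — match d
step 7: stack=$ e A  input=f f e $  — expand A -> f f
step 8: stack=$ e f f  input=f f e $  — match f
step 9: stack=$ e f  input=f e $  — match f
step 10: stack=$ e  input=e $  — match e
Accept reached after 10 steps.

10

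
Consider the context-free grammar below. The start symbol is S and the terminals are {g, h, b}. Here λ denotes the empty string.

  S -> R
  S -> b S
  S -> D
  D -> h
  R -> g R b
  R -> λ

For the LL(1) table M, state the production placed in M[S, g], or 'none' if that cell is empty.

S -> R

FIRST(D): from D->h we get {h}. So FIRST(D) = {h}.
FIRST(R): from R->g R b we get {g}; from R->λ we get {λ}. So FIRST(R) = {λ, g}.
FIRST(S): from S->R we get {λ, g}; from S->b S we get {b}; from S->D we get {h}. So FIRST(S) = {λ, b, g, h}.
FOLLOW(S) includes $ since S is the start symbol.
FOLLOW(S): in S->b S, the suffix after S is empty (adds nothing new). Thus FOLLOW(S) = {$}.
For S -> R: FIRST(R) = {λ, g}, so it goes in M[S, t] for t ∈ {g}; since λ ∈ FIRST, also for every t ∈ FOLLOW(S) = {$}.
For S -> b S: FIRST(b S) = {b}, so it goes in M[S, t] for t ∈ {b}.
For S -> D: FIRST(D) = {h}, so it goes in M[S, t] for t ∈ {h}.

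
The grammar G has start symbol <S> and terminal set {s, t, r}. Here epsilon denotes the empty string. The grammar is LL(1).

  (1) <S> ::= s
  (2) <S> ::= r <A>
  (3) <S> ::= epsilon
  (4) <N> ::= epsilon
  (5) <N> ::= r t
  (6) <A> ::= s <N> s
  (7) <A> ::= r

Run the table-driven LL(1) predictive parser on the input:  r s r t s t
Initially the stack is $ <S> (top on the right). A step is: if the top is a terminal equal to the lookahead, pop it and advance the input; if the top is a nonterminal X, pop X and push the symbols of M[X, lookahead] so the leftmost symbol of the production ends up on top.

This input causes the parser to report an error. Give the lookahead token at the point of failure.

step 1: stack=$ <S>  input=r s r t s t $  — expand <S> ::= r <A>
step 2: stack=$ <A> r  input=r s r t s t $  — match r
step 3: stack=$ <A>  input=s r t s t $  — expand <A> ::= s <N> s
step 4: stack=$ s <N> s  input=s r t s t $  — match s
step 5: stack=$ s <N>  input=r t s t $  — expand <N> ::= r t
step 6: stack=$ s t r  input=r t s t $  — match r
step 7: stack=$ s t  input=t s t $  — match t
step 8: stack=$ s  input=s t $  — match s
step 9: stack=$  input=t $  — error: stack empty but input remains

t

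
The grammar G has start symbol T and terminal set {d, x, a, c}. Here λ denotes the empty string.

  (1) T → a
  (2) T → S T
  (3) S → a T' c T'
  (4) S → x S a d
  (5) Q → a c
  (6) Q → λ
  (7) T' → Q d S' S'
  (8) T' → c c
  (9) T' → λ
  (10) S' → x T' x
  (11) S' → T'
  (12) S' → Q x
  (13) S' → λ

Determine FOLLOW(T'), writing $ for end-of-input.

FIRST(S): from S→a T' c T' we get {a}; from S→x S a d we get {x}. So FIRST(S) = {a, x}.
FIRST(Q): from Q→a c we get {a}; from Q→λ we get {λ}. So FIRST(Q) = {λ, a}.
FIRST(T): from T→a we get {a}; from T→S T we get {a, x}. So FIRST(T) = {a, x}.
FIRST(T'): from T'→Q d S' S' we get {a, d}; from T'→c c we get {c}; from T'→λ we get {λ}. So FIRST(T') = {λ, a, c, d}.
FIRST(S'): from S'→x T' x we get {x}; from S'→T' we get {λ, a, c, d}; from S'→Q x we get {a, x}; from S'→λ we get {λ}. So FIRST(S') = {λ, a, c, d, x}.
FOLLOW(T) includes $ since T is the start symbol.
FOLLOW(T): in T→S T, the suffix after T is empty (adds nothing new). Thus FOLLOW(T) = {$}.
FOLLOW(S): in T→S T, S is followed by T with FIRST {a, x}; in S→x S a d, S is followed by a d with FIRST {a}. Thus FOLLOW(S) = {a, x}.
FOLLOW(Q): in T'→Q d S' S', Q is followed by d S' S' with FIRST {d}; in S'→Q x, Q is followed by x with FIRST {x}. Thus FOLLOW(Q) = {d, x}.
FOLLOW(T'): in S→a T' c T' (occurrence 1), T' is followed by c T' with FIRST {c}; in S→a T' c T' (occurrence 2), the suffix after T' is empty, so FOLLOW(T') ⊇ FOLLOW(S) = {a, x}; in S'→x T' x, T' is followed by x with FIRST {x}; in S'→T', the suffix after T' is empty, so FOLLOW(T') ⊇ FOLLOW(S') = {a, c, d, x}. Thus FOLLOW(T') = {a, c, d, x}.
FOLLOW(S'): in T'→Q d S' S' (occurrence 1), S' is followed by S' with FIRST {λ, a, c, d, x}; in T'→Q d S' S' (occurrence 1), the suffix after S' is nullable, so FOLLOW(S') ⊇ FOLLOW(T') = {a, c, d, x}; in T'→Q d S' S' (occurrence 2), the suffix after S' is empty, so FOLLOW(S') ⊇ FOLLOW(T') = {a, c, d, x}. Thus FOLLOW(S') = {a, c, d, x}.

{a, c, d, x}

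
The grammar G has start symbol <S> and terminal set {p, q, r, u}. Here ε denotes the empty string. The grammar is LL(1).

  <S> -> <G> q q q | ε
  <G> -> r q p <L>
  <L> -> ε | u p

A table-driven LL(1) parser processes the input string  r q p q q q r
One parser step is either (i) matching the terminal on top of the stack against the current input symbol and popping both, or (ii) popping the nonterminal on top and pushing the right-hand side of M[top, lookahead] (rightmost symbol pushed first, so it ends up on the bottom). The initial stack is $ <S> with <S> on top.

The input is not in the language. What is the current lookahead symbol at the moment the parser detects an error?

step 1: stack=$ <S>  input=r q p q q q r $  — expand <S> -> <G> q q q
step 2: stack=$ q q q <G>  input=r q p q q q r $  — expand <G> -> r q p <L>
step 3: stack=$ q q q <L> p q r  input=r q p q q q r $  — match r
step 4: stack=$ q q q <L> p q  input=q p q q q r $  — match q
step 5: stack=$ q q q <L> p  input=p q q q r $  — match p
step 6: stack=$ q q q <L>  input=q q q r $  — expand <L> -> ε
step 7: stack=$ q q q  input=q q q r $  — match q
step 8: stack=$ q q  input=q q r $  — match q
step 9: stack=$ q  input=q r $  — match q
step 10: stack=$  input=r $  — error: stack empty but input remains

r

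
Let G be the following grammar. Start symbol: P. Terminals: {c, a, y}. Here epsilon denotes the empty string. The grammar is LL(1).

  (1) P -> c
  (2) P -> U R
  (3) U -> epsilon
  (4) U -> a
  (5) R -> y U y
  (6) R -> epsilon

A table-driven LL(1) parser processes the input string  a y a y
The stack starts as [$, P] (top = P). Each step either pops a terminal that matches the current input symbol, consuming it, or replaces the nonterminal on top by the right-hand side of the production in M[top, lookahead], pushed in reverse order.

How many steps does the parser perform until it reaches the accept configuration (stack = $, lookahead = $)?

step 1: stack=$ P  input=a y a y $  — expand P -> U R
step 2: stack=$ R U  input=a y a y $  — expand U -> a
step 3: stack=$ R a  input=a y a y $  — match a
step 4: stack=$ R  input=y a y $  — expand R -> y U y
step 5: stack=$ y U y  input=y a y $  — match y
step 6: stack=$ y U  input=a y $  — expand U -> a
step 7: stack=$ y a  input=a y $  — match a
step 8: stack=$ y  input=y $  — match y
Accept reached after 8 steps.

8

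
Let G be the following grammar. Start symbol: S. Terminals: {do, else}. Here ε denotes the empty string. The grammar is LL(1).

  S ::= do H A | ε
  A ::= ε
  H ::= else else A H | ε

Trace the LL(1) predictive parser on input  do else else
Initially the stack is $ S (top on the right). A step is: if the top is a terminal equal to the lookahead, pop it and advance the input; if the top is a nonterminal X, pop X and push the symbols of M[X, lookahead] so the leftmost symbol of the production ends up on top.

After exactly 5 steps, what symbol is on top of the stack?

     Stack              Input           Action
  1  $ S                do else else $  expand S ::= do H A
  2  $ A H do           do else else $  match do
  3  $ A H              else else $     expand H ::= else else A H
  4  $ A H A else else  else else $     match else
  5  $ A H A else       else $          match else
Stack after step 5: $ A H A (top = A).

A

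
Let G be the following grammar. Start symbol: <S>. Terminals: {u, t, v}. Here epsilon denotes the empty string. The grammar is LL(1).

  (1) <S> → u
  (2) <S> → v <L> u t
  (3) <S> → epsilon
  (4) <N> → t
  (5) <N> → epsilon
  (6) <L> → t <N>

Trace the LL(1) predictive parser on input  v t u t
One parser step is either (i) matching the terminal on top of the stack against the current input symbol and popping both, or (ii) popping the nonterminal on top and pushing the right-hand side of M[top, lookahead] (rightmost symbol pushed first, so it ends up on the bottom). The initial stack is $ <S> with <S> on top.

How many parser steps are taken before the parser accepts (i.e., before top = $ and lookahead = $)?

7

step 1: stack=$ <S>  input=v t u t $  — expand <S> → v <L> u t
step 2: stack=$ t u <L> v  input=v t u t $  — match v
step 3: stack=$ t u <L>  input=t u t $  — expand <L> → t <N>
step 4: stack=$ t u <N> t  input=t u t $  — match t
step 5: stack=$ t u <N>  input=u t $  — expand <N> → epsilon
step 6: stack=$ t u  input=u t $  — match u
step 7: stack=$ t  input=t $  — match t
Accept reached after 7 steps.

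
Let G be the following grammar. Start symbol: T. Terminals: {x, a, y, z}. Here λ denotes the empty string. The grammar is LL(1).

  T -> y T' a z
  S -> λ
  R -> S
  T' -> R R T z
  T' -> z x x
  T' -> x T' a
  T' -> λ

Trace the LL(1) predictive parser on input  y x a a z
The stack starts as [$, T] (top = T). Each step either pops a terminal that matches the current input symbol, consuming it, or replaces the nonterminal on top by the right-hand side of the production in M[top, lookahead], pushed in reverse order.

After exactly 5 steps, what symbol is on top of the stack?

a

step 1: stack=$ T  input=y x a a z $  — expand T -> y T' a z
step 2: stack=$ z a T' y  input=y x a a z $  — match y
step 3: stack=$ z a T'  input=x a a z $  — expand T' -> x T' a
step 4: stack=$ z a a T' x  input=x a a z $  — match x
step 5: stack=$ z a a T'  input=a a z $  — expand T' -> λ
Stack after step 5: $ z a a (top = a).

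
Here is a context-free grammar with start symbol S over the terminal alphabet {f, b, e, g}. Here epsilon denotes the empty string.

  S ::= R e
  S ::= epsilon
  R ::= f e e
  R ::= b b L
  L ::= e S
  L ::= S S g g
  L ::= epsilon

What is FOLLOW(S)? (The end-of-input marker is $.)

FIRST(R) = {b, f}
FIRST(S) = {epsilon, b, f}  (via R e)
FIRST(L) = {epsilon, b, e, f, g}  (via S S g g)
FOLLOW(S) includes $ since S is the start symbol.
FOLLOW(R): in S::=R e, R is followed by e with FIRST {e}. Thus FOLLOW(R) = {e}.
FOLLOW(L): in R::=b b L, the suffix after L is empty, so FOLLOW(L) ⊇ FOLLOW(R) = {e}. Thus FOLLOW(L) = {e}.
FOLLOW(S): in L::=e S, the suffix after S is empty, so FOLLOW(S) ⊇ FOLLOW(L) = {e}; in L::=S S g g (occurrence 1), S is followed by S g g with FIRST {b, f, g}; in L::=S S g g (occurrence 2), S is followed by g g with FIRST {g}. Thus FOLLOW(S) = {$, b, e, f, g}.

{$, b, e, f, g}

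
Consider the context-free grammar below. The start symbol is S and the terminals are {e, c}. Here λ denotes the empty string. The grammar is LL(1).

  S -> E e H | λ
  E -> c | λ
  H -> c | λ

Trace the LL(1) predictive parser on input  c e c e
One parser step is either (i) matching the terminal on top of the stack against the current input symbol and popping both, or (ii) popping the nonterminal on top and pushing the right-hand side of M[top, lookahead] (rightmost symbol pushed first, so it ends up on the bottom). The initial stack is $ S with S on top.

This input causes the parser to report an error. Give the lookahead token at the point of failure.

     Stack    Input      Action
  1  $ S      c e c e $  expand S -> E e H
  2  $ H e E  c e c e $  expand E -> c
  3  $ H e c  c e c e $  match c
  4  $ H e    e c e $    match e
  5  $ H      c e $      expand H -> c
  6  $ c      c e $      match c
  7  $        e $        error: stack empty but input remains

e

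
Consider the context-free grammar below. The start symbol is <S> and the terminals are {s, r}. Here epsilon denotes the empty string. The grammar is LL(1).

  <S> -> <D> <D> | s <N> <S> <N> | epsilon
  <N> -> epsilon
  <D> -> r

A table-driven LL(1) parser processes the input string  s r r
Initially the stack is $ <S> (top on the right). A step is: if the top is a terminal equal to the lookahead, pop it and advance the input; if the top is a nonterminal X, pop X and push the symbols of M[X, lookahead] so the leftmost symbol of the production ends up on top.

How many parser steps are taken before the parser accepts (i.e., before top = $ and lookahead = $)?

     Stack            Input    Action
  1  $ <S>            s r r $  expand <S> -> s <N> <S> <N>
  2  $ <N> <S> <N> s  s r r $  match s
  3  $ <N> <S> <N>    r r $    expand <N> -> epsilon
  4  $ <N> <S>        r r $    expand <S> -> <D> <D>
  5  $ <N> <D> <D>    r r $    expand <D> -> r
  6  $ <N> <D> r      r r $    match r
  7  $ <N> <D>        r $      expand <D> -> r
  8  $ <N> r          r $      match r
  9  $ <N>            $        expand <N> -> epsilon
Accept reached after 9 steps.

9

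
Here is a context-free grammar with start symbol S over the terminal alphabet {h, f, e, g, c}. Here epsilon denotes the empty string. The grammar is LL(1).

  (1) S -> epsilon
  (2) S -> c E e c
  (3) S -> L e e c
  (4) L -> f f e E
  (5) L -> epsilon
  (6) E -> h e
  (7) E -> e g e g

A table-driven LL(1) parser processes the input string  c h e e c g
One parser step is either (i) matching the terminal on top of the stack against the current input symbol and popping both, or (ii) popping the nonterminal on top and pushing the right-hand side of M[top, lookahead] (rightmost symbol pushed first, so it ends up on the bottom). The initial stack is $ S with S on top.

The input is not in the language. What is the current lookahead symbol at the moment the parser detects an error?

g

     Stack      Input          Action
  1  $ S        c h e e c g $  expand S -> c E e c
  2  $ c e E c  c h e e c g $  match c
  3  $ c e E    h e e c g $    expand E -> h e
  4  $ c e e h  h e e c g $    match h
  5  $ c e e    e e c g $      match e
  6  $ c e      e c g $        match e
  7  $ c        c g $          match c
  8  $          g $            error: stack empty but input remains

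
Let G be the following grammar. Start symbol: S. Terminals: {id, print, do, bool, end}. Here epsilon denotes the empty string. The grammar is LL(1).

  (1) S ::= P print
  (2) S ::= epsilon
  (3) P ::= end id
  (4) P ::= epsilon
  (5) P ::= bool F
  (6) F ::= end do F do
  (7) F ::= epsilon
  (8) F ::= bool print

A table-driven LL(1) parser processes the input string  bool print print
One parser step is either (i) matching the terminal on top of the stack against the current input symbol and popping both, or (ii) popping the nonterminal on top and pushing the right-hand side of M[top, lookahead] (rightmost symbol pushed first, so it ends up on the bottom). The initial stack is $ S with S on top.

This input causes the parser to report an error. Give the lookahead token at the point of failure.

print

step 1: stack=$ S  input=bool print print $  — expand S ::= P print
step 2: stack=$ print P  input=bool print print $  — expand P ::= bool F
step 3: stack=$ print F bool  input=bool print print $  — match bool
step 4: stack=$ print F  input=print print $  — expand F ::= epsilon
step 5: stack=$ print  input=print print $  — match print
step 6: stack=$  input=print $  — error: stack empty but input remains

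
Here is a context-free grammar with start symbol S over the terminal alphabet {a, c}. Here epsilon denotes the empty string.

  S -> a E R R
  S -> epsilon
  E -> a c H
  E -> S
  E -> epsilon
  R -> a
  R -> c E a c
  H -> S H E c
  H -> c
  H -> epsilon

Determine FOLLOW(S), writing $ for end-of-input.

{$, a, c}

FIRST(S) = {epsilon, a}
FIRST(R) = {a, c}
FIRST(E) = {epsilon, a}  (via S)
FIRST(H) = {epsilon, a, c}  (via S H E c)
FOLLOW(S) includes $ since S is the start symbol.
FOLLOW(E): in S->a E R R, E is followed by R R with FIRST {a, c}; in R->c E a c, E is followed by a c with FIRST {a}; in H->S H E c, E is followed by c with FIRST {c}. Thus FOLLOW(E) = {a, c}.
FOLLOW(S): in E->S, the suffix after S is empty, so FOLLOW(S) ⊇ FOLLOW(E) = {a, c}; in H->S H E c, S is followed by H E c with FIRST {a, c}. Thus FOLLOW(S) = {$, a, c}.
FOLLOW(R): in S->a E R R (occurrence 1), R is followed by R with FIRST {a, c}; in S->a E R R (occurrence 2), the suffix after R is empty, so FOLLOW(R) ⊇ FOLLOW(S) = {$, a, c}. Thus FOLLOW(R) = {$, a, c}.
FOLLOW(H): in E->a c H, the suffix after H is empty, so FOLLOW(H) ⊇ FOLLOW(E) = {a, c}; in H->S H E c, H is followed by E c with FIRST {a, c}. Thus FOLLOW(H) = {a, c}.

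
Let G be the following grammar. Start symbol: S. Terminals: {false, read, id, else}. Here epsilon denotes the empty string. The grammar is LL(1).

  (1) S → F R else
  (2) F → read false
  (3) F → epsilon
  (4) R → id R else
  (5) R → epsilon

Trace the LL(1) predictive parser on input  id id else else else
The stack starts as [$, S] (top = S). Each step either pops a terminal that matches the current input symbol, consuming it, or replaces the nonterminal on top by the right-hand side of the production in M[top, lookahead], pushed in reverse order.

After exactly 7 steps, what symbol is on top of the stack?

else

     Stack                  Input                   Action
  1  $ S                    id id else else else $  expand S → F R else
  2  $ else R F             id id else else else $  expand F → epsilon
  3  $ else R               id id else else else $  expand R → id R else
  4  $ else else R id       id id else else else $  match id
  5  $ else else R          id else else else $     expand R → id R else
  6  $ else else else R id  id else else else $     match id
  7  $ else else else R     else else else $        expand R → epsilon
Stack after step 7: $ else else else (top = else).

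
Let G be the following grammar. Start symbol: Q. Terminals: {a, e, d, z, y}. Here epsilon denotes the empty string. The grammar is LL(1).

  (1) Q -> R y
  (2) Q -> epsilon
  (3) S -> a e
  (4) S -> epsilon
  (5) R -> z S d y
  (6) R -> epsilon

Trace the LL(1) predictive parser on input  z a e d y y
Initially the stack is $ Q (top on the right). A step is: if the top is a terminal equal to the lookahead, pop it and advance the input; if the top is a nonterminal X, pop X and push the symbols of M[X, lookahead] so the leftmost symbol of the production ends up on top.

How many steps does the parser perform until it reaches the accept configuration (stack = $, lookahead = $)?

     Stack        Input          Action
  1  $ Q          z a e d y y $  expand Q -> R y
  2  $ y R        z a e d y y $  expand R -> z S d y
  3  $ y y d S z  z a e d y y $  match z
  4  $ y y d S    a e d y y $    expand S -> a e
  5  $ y y d e a  a e d y y $    match a
  6  $ y y d e    e d y y $      match e
  7  $ y y d      d y y $        match d
  8  $ y y        y y $          match y
  9  $ y          y $            match y
Accept reached after 9 steps.

9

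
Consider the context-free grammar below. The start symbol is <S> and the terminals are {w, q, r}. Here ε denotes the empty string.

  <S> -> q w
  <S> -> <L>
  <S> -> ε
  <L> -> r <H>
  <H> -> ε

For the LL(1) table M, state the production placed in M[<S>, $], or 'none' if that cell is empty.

<S> -> ε

FIRST(<L>): from <L>->r <H> we get {r}. So FIRST(<L>) = {r}.
FIRST(<H>): from <H>->ε we get {ε}. So FIRST(<H>) = {ε}.
FIRST(<S>): from <S>->q w we get {q}; from <S>-><L> we get {r}; from <S>->ε we get {ε}. So FIRST(<S>) = {ε, q, r}.
FOLLOW(<S>) includes $ since <S> is the start symbol.
FOLLOW(<S>): <S> appears on no right-hand side. Thus FOLLOW(<S>) = {$}.
For <S> -> q w: FIRST(q w) = {q}, so it goes in M[<S>, t] for t ∈ {q}.
For <S> -> <L>: FIRST(<L>) = {r}, so it goes in M[<S>, t] for t ∈ {r}.
For <S> -> ε: FIRST(ε) = {ε}, so it goes in M[<S>, t] for t ∈ {}; since ε ∈ FIRST, also for every t ∈ FOLLOW(<S>) = {$}.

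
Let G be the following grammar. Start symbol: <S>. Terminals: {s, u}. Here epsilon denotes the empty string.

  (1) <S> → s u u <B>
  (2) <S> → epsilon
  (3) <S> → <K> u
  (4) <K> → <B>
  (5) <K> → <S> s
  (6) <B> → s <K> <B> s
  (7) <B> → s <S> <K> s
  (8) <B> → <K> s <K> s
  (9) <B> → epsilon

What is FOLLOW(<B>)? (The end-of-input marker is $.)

{$, s, u}

FIRST(<S>): from <S>→s u u <B> we get {s}; from <S>→epsilon we get {epsilon}; from <S>→<K> u we get {s, u}. So FIRST(<S>) = {epsilon, s, u}.
FIRST(<K>): from <K>→<B> we get {epsilon, s, u}; from <K>→<S> s we get {s, u}. So FIRST(<K>) = {epsilon, s, u}.
FIRST(<B>): from <B>→s <K> <B> s we get {s}; from <B>→s <S> <K> s we get {s}; from <B>→<K> s <K> s we get {s, u}; from <B>→epsilon we get {epsilon}. So FIRST(<B>) = {epsilon, s, u}.
FOLLOW(<S>) includes $ since <S> is the start symbol.
FOLLOW(<S>): in <K>→<S> s, <S> is followed by s with FIRST {s}; in <B>→s <S> <K> s, <S> is followed by <K> s with FIRST {s, u}. Thus FOLLOW(<S>) = {$, s, u}.
FOLLOW(<K>): in <S>→<K> u, <K> is followed by u with FIRST {u}; in <B>→s <K> <B> s, <K> is followed by <B> s with FIRST {s, u}; in <B>→s <S> <K> s, <K> is followed by s with FIRST {s}; in <B>→<K> s <K> s (occurrence 1), <K> is followed by s <K> s with FIRST {s}; in <B>→<K> s <K> s (occurrence 2), <K> is followed by s with FIRST {s}. Thus FOLLOW(<K>) = {s, u}.
FOLLOW(<B>): in <S>→s u u <B>, the suffix after <B> is empty, so FOLLOW(<B>) ⊇ FOLLOW(<S>) = {$, s, u}; in <K>→<B>, the suffix after <B> is empty, so FOLLOW(<B>) ⊇ FOLLOW(<K>) = {s, u}; in <B>→s <K> <B> s, <B> is followed by s with FIRST {s}. Thus FOLLOW(<B>) = {$, s, u}.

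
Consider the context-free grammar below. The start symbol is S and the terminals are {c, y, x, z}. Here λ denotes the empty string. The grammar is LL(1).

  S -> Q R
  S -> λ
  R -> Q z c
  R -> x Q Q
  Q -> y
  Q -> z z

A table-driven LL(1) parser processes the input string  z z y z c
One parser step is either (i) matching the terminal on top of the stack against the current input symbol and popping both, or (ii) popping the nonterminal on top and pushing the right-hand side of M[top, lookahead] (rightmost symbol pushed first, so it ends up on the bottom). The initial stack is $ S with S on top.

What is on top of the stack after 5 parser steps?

     Stack    Input        Action
  1  $ S      z z y z c $  expand S -> Q R
  2  $ R Q    z z y z c $  expand Q -> z z
  3  $ R z z  z z y z c $  match z
  4  $ R z    z y z c $    match z
  5  $ R      y z c $      expand R -> Q z c
Stack after step 5: $ c z Q (top = Q).

Q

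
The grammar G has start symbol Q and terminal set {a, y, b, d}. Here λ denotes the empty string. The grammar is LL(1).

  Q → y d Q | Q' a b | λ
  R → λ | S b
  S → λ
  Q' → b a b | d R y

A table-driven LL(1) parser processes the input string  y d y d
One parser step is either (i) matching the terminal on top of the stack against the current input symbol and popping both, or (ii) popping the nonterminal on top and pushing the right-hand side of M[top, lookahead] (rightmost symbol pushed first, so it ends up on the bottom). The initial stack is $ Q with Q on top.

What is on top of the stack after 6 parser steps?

Q

     Stack    Input      Action
  1  $ Q      y d y d $  expand Q → y d Q
  2  $ Q d y  y d y d $  match y
  3  $ Q d    d y d $    match d
  4  $ Q      y d $      expand Q → y d Q
  5  $ Q d y  y d $      match y
  6  $ Q d    d $        match d
Stack after step 6: $ Q (top = Q).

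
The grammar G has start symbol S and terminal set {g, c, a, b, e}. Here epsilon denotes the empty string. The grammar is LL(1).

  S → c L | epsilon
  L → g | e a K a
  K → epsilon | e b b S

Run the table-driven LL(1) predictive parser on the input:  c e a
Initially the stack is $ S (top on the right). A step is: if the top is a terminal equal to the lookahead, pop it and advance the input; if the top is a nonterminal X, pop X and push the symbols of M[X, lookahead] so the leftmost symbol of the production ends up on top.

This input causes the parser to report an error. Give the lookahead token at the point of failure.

$

     Stack      Input    Action
  1  $ S        c e a $  expand S → c L
  2  $ L c      c e a $  match c
  3  $ L        e a $    expand L → e a K a
  4  $ a K a e  e a $    match e
  5  $ a K a    a $      match a
  6  $ a K      $        error: M[K, $] is empty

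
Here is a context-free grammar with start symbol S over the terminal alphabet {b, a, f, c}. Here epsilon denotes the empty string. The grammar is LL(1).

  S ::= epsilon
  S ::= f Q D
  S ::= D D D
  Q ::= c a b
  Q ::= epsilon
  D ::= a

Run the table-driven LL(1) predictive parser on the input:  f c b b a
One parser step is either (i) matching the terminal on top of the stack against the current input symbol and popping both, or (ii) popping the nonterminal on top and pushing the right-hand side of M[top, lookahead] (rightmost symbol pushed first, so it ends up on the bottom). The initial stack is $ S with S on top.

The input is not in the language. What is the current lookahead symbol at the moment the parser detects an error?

     Stack      Input        Action
  1  $ S        f c b b a $  expand S ::= f Q D
  2  $ D Q f    f c b b a $  match f
  3  $ D Q      c b b a $    expand Q ::= c a b
  4  $ D b a c  c b b a $    match c
  5  $ D b a    b b a $      error: top is terminal a but lookahead is b

b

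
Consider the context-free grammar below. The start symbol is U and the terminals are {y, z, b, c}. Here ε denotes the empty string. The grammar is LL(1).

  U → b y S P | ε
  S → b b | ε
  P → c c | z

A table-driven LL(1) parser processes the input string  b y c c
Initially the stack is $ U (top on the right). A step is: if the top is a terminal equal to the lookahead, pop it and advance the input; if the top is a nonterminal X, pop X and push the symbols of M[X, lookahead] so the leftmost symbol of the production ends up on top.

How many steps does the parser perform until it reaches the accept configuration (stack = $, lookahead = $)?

     Stack      Input      Action
  1  $ U        b y c c $  expand U → b y S P
  2  $ P S y b  b y c c $  match b
  3  $ P S y    y c c $    match y
  4  $ P S      c c $      expand S → ε
  5  $ P        c c $      expand P → c c
  6  $ c c      c c $      match c
  7  $ c        c $        match c
Accept reached after 7 steps.

7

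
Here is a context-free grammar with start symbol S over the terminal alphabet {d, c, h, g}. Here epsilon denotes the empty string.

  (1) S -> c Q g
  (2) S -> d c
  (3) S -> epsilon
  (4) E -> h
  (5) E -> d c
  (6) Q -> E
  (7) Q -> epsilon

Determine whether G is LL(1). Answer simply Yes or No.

FIRST(S) = {epsilon, c, d}
FIRST(E) = {d, h}
FIRST(Q) = {epsilon, d, h}
FOLLOW(S) = {$}
FOLLOW(E) = {g}
FOLLOW(Q) = {g}
Each cell of M receives at most one production.

Yes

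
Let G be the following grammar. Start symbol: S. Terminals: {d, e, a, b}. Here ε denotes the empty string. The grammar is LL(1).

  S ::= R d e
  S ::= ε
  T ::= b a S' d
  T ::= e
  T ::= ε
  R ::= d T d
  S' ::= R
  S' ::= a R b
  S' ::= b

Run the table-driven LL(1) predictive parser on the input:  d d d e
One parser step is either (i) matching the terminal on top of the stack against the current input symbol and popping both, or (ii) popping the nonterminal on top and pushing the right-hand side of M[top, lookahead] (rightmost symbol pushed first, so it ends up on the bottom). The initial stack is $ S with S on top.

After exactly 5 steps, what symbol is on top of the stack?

step 1: stack=$ S  input=d d d e $  — expand S ::= R d e
step 2: stack=$ e d R  input=d d d e $  — expand R ::= d T d
step 3: stack=$ e d d T d  input=d d d e $  — match d
step 4: stack=$ e d d T  input=d d e $  — expand T ::= ε
step 5: stack=$ e d d  input=d d e $  — match d
Stack after step 5: $ e d (top = d).

d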